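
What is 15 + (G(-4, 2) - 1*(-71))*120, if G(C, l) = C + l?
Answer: 8295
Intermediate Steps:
15 + (G(-4, 2) - 1*(-71))*120 = 15 + ((-4 + 2) - 1*(-71))*120 = 15 + (-2 + 71)*120 = 15 + 69*120 = 15 + 8280 = 8295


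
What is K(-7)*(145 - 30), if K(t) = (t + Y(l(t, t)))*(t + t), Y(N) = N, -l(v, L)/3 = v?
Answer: -22540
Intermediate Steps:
l(v, L) = -3*v
K(t) = -4*t² (K(t) = (t - 3*t)*(t + t) = (-2*t)*(2*t) = -4*t²)
K(-7)*(145 - 30) = (-4*(-7)²)*(145 - 30) = -4*49*115 = -196*115 = -22540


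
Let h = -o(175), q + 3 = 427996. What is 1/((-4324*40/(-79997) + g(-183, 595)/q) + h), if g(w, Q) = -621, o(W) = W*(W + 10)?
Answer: -34238156021/1108386325188732 ≈ -3.0890e-5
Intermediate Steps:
q = 427993 (q = -3 + 427996 = 427993)
o(W) = W*(10 + W)
h = -32375 (h = -175*(10 + 175) = -175*185 = -1*32375 = -32375)
1/((-4324*40/(-79997) + g(-183, 595)/q) + h) = 1/((-4324*40/(-79997) - 621/427993) - 32375) = 1/((-172960*(-1/79997) - 621*1/427993) - 32375) = 1/((172960/79997 - 621/427993) - 32375) = 1/(73975991143/34238156021 - 32375) = 1/(-1108386325188732/34238156021) = -34238156021/1108386325188732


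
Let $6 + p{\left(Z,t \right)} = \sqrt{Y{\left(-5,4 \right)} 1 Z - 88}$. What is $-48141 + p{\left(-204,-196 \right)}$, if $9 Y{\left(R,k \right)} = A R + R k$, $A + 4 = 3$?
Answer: $-48147 + 6 \sqrt{7} \approx -48131.0$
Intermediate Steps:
$A = -1$ ($A = -4 + 3 = -1$)
$Y{\left(R,k \right)} = - \frac{R}{9} + \frac{R k}{9}$ ($Y{\left(R,k \right)} = \frac{- R + R k}{9} = - \frac{R}{9} + \frac{R k}{9}$)
$p{\left(Z,t \right)} = -6 + \sqrt{-88 - \frac{5 Z}{3}}$ ($p{\left(Z,t \right)} = -6 + \sqrt{\frac{1}{9} \left(-5\right) \left(-1 + 4\right) 1 Z - 88} = -6 + \sqrt{\frac{1}{9} \left(-5\right) 3 \cdot 1 Z - 88} = -6 + \sqrt{\left(- \frac{5}{3}\right) 1 Z - 88} = -6 + \sqrt{- \frac{5 Z}{3} - 88} = -6 + \sqrt{-88 - \frac{5 Z}{3}}$)
$-48141 + p{\left(-204,-196 \right)} = -48141 - \left(6 - \frac{\sqrt{-792 - -3060}}{3}\right) = -48141 - \left(6 - \frac{\sqrt{-792 + 3060}}{3}\right) = -48141 - \left(6 - \frac{\sqrt{2268}}{3}\right) = -48141 - \left(6 - \frac{18 \sqrt{7}}{3}\right) = -48141 - \left(6 - 6 \sqrt{7}\right) = -48147 + 6 \sqrt{7}$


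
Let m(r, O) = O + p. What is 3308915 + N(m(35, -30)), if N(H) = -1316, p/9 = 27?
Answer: 3307599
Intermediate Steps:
p = 243 (p = 9*27 = 243)
m(r, O) = 243 + O (m(r, O) = O + 243 = 243 + O)
3308915 + N(m(35, -30)) = 3308915 - 1316 = 3307599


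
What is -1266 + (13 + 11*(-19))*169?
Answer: -34390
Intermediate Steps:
-1266 + (13 + 11*(-19))*169 = -1266 + (13 - 209)*169 = -1266 - 196*169 = -1266 - 33124 = -34390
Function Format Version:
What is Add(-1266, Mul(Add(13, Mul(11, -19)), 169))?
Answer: -34390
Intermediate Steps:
Add(-1266, Mul(Add(13, Mul(11, -19)), 169)) = Add(-1266, Mul(Add(13, -209), 169)) = Add(-1266, Mul(-196, 169)) = Add(-1266, -33124) = -34390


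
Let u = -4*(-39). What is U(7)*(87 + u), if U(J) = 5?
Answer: 1215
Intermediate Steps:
u = 156
U(7)*(87 + u) = 5*(87 + 156) = 5*243 = 1215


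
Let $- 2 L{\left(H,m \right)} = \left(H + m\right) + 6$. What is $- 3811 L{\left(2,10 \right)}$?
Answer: $34299$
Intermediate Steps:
$L{\left(H,m \right)} = -3 - \frac{H}{2} - \frac{m}{2}$ ($L{\left(H,m \right)} = - \frac{\left(H + m\right) + 6}{2} = - \frac{6 + H + m}{2} = -3 - \frac{H}{2} - \frac{m}{2}$)
$- 3811 L{\left(2,10 \right)} = - 3811 \left(-3 - 1 - 5\right) = \left(-3811\right) \left(-9\right) = 34299$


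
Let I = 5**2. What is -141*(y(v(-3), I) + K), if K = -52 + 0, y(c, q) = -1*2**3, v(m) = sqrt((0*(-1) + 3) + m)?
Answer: 8460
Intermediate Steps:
v(m) = sqrt(3 + m) (v(m) = sqrt((0 + 3) + m) = sqrt(3 + m))
I = 25
y(c, q) = -8 (y(c, q) = -1*8 = -8)
K = -52
-141*(y(v(-3), I) + K) = -141*(-8 - 52) = -141*(-60) = 8460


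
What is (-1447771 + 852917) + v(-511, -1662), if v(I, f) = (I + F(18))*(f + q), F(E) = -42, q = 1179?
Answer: -327755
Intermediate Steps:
v(I, f) = (-42 + I)*(1179 + f) (v(I, f) = (I - 42)*(f + 1179) = (-42 + I)*(1179 + f))
(-1447771 + 852917) + v(-511, -1662) = (-1447771 + 852917) + (-49518 - 42*(-1662) + 1179*(-511) - 511*(-1662)) = -594854 + (-49518 + 69804 - 602469 + 849282) = -594854 + 267099 = -327755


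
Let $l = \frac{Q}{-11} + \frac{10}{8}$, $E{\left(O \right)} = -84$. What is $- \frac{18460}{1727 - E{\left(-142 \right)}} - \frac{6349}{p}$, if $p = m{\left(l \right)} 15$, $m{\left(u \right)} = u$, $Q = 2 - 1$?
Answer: $- \frac{520035616}{1385415} \approx -375.36$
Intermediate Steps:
$Q = 1$
$l = \frac{51}{44}$ ($l = 1 \frac{1}{-11} + \frac{10}{8} = 1 \left(- \frac{1}{11}\right) + 10 \cdot \frac{1}{8} = - \frac{1}{11} + \frac{5}{4} = \frac{51}{44} \approx 1.1591$)
$p = \frac{765}{44}$ ($p = \frac{51}{44} \cdot 15 = \frac{765}{44} \approx 17.386$)
$- \frac{18460}{1727 - E{\left(-142 \right)}} - \frac{6349}{p} = - \frac{18460}{1727 - -84} - \frac{6349}{\frac{765}{44}} = - \frac{18460}{1727 + 84} - \frac{279356}{765} = - \frac{18460}{1811} - \frac{279356}{765} = - \frac{520035616}{1385415}$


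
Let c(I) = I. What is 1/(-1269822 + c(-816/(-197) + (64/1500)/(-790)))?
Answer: -29180625/37054078730326 ≈ -7.8751e-7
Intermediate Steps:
1/(-1269822 + c(-816/(-197) + (64/1500)/(-790))) = 1/(-1269822 + (-816/(-197) + (64/1500)/(-790))) = 1/(-1269822 + (-816*(-1/197) + (64*(1/1500))*(-1/790))) = 1/(-1269822 + (816/197 + (16/375)*(-1/790))) = 1/(-1269822 + (816/197 - 8/148125)) = 1/(-1269822 + 120868424/29180625) = 1/(-37054078730326/29180625) = -29180625/37054078730326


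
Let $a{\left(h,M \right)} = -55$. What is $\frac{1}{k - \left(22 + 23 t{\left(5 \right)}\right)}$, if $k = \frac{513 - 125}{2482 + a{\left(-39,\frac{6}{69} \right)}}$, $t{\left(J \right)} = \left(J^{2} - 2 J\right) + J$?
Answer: $- \frac{2427}{1169426} \approx -0.0020754$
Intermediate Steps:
$t{\left(J \right)} = J^{2} - J$
$k = \frac{388}{2427}$ ($k = \frac{513 - 125}{2482 - 55} = \frac{388}{2427} \approx 0.15987$)
$\frac{1}{k - \left(22 + 23 t{\left(5 \right)}\right)} = \frac{1}{\frac{388}{2427} - \left(22 + 23 \cdot 5 \left(-1 + 5\right)\right)} = \frac{1}{\frac{388}{2427} - \left(22 + 23 \cdot 5 \cdot 4\right)} = \frac{1}{\frac{388}{2427} - 482} = \frac{1}{- \frac{1169426}{2427}} = - \frac{2427}{1169426}$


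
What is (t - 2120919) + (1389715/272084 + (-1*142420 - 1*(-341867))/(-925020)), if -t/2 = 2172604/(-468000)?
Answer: -43370924117259423881/20449255261500 ≈ -2.1209e+6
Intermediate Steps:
t = 543151/58500 (t = -4345208/(-468000) = -4345208*(-1)/468000 = -2*(-543151/117000) = 543151/58500 ≈ 9.2846)
(t - 2120919) + (1389715/272084 + (-1*142420 - 1*(-341867))/(-925020)) = (543151/58500 - 2120919) + (1389715/272084 + (-1*142420 - 1*(-341867))/(-925020)) = -124073218349/58500 + (1389715*(1/272084) + (-142420 + 341867)*(-1/925020)) = -124073218349/58500 + (1389715/272084 + 199447*(-1/925020)) = -124073218349/58500 + (1389715/272084 - 199447/925020) = -124073218349/58500 + 153905978969/31460392710 = -43370924117259423881/20449255261500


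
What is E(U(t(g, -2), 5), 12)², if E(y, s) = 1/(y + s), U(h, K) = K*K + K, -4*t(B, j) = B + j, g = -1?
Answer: 1/1764 ≈ 0.00056689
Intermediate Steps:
t(B, j) = -B/4 - j/4 (t(B, j) = -(B + j)/4 = -B/4 - j/4)
U(h, K) = K + K² (U(h, K) = K² + K = K + K²)
E(y, s) = 1/(s + y)
E(U(t(g, -2), 5), 12)² = (1/(12 + 5*(1 + 5)))² = (1/(12 + 5*6))² = (1/(12 + 30))² = (1/42)² = 1/1764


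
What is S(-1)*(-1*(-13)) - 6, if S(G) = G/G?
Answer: 7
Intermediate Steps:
S(G) = 1
S(-1)*(-1*(-13)) - 6 = 1*(-1*(-13)) - 6 = 1*13 - 6 = 13 - 6 = 7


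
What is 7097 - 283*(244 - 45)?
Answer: -49220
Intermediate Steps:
7097 - 283*(244 - 45) = 7097 - 283*199 = 7097 - 56317 = -49220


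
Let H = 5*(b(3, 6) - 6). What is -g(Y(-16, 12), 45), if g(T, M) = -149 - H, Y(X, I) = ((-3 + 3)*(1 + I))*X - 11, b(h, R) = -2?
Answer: 109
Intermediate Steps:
H = -40 (H = 5*(-2 - 6) = 5*(-8) = -40)
Y(X, I) = -11 (Y(X, I) = (0*(1 + I))*X - 11 = 0*X - 11 = 0 - 11 = -11)
g(T, M) = -109 (g(T, M) = -149 - 1*(-40) = -149 + 40 = -109)
-g(Y(-16, 12), 45) = -1*(-109) = 109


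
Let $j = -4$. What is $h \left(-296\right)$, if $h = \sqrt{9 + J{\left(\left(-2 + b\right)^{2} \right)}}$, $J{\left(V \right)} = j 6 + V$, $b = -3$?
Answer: $- 296 \sqrt{10} \approx -936.03$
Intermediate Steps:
$J{\left(V \right)} = -24 + V$ ($J{\left(V \right)} = \left(-4\right) 6 + V = -24 + V$)
$h = \sqrt{10}$ ($h = \sqrt{9 - \left(24 - \left(-2 - 3\right)^{2}\right)} = \sqrt{9 - \left(24 - \left(-5\right)^{2}\right)} = \sqrt{9 + \left(-24 + 25\right)} = \sqrt{9 + 1} = \sqrt{10} \approx 3.1623$)
$h \left(-296\right) = \sqrt{10} \left(-296\right) = - 296 \sqrt{10}$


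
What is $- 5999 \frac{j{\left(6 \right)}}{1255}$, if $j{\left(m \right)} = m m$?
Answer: $- \frac{215964}{1255} \approx -172.08$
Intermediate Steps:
$j{\left(m \right)} = m^{2}$
$- 5999 \frac{j{\left(6 \right)}}{1255} = - 5999 \frac{6^{2}}{1255} = - 5999 \cdot 36 \cdot \frac{1}{1255} = \left(-5999\right) \frac{36}{1255} = - \frac{215964}{1255}$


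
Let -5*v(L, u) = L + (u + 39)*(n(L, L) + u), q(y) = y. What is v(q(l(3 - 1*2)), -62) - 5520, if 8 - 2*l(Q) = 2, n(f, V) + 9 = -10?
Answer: -29466/5 ≈ -5893.2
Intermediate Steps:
n(f, V) = -19 (n(f, V) = -9 - 10 = -19)
l(Q) = 3 (l(Q) = 4 - ½*2 = 4 - 1 = 3)
v(L, u) = -L/5 - (-19 + u)*(39 + u)/5 (v(L, u) = -(L + (u + 39)*(-19 + u))/5 = -(L + (39 + u)*(-19 + u))/5 = -(L + (-19 + u)*(39 + u))/5 = -L/5 - (-19 + u)*(39 + u)/5)
v(q(l(3 - 1*2)), -62) - 5520 = (741/5 - 4*(-62) - ⅕*3 - ⅕*(-62)²) - 5520 = (741/5 + 248 - ⅗ - ⅕*3844) - 5520 = (741/5 + 248 - ⅗ - 3844/5) - 5520 = -1866/5 - 5520 = -29466/5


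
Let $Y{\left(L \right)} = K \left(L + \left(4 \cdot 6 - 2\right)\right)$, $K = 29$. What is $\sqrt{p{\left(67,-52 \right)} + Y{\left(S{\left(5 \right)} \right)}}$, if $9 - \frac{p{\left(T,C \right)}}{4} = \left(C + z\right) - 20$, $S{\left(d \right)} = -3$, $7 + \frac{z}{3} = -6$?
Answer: $\sqrt{1031} \approx 32.109$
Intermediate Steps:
$z = -39$ ($z = -21 + 3 \left(-6\right) = -21 - 18 = -39$)
$p{\left(T,C \right)} = 272 - 4 C$ ($p{\left(T,C \right)} = 36 - 4 \left(\left(C - 39\right) - 20\right) = 36 - 4 \left(\left(-39 + C\right) - 20\right) = 36 - 4 \left(-59 + C\right) = 36 - \left(-236 + 4 C\right) = 272 - 4 C$)
$Y{\left(L \right)} = 638 + 29 L$ ($Y{\left(L \right)} = 29 \left(L + \left(4 \cdot 6 - 2\right)\right) = 29 \left(L + \left(24 - 2\right)\right) = 29 \left(L + 22\right) = 29 \left(22 + L\right) = 638 + 29 L$)
$\sqrt{p{\left(67,-52 \right)} + Y{\left(S{\left(5 \right)} \right)}} = \sqrt{\left(272 - -208\right) + \left(638 + 29 \left(-3\right)\right)} = \sqrt{\left(272 + 208\right) + \left(638 - 87\right)} = \sqrt{480 + 551} = \sqrt{1031}$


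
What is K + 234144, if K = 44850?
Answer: 278994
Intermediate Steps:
K + 234144 = 44850 + 234144 = 278994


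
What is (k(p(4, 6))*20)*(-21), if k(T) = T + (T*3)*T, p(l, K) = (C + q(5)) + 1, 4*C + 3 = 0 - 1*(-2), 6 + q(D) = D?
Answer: 105/4 ≈ 26.250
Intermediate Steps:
q(D) = -6 + D
C = -¼ (C = -¾ + (0 - 1*(-2))/4 = -¾ + (0 + 2)/4 = -¾ + (¼)*2 = -¾ + ½ = -¼ ≈ -0.25000)
p(l, K) = -¼ (p(l, K) = (-¼ + (-6 + 5)) + 1 = (-¼ - 1) + 1 = -5/4 + 1 = -¼)
k(T) = T + 3*T² (k(T) = T + (3*T)*T = T + 3*T²)
(k(p(4, 6))*20)*(-21) = (-(1 + 3*(-¼))/4*20)*(-21) = (-(1 - ¾)/4*20)*(-21) = (-¼*¼*20)*(-21) = -1/16*20*(-21) = -5/4*(-21) = 105/4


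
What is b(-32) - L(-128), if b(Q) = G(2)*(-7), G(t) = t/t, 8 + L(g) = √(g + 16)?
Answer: 1 - 4*I*√7 ≈ 1.0 - 10.583*I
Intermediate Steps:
L(g) = -8 + √(16 + g) (L(g) = -8 + √(g + 16) = -8 + √(16 + g))
G(t) = 1
b(Q) = -7 (b(Q) = 1*(-7) = -7)
b(-32) - L(-128) = -7 - (-8 + √(16 - 128)) = -7 - (-8 + √(-112)) = -7 - (-8 + 4*I*√7) = -7 + (8 - 4*I*√7) = 1 - 4*I*√7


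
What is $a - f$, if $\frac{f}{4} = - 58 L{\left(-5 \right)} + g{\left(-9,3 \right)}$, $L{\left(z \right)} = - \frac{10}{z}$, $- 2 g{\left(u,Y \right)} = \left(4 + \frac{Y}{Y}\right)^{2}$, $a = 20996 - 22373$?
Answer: $-863$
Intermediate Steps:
$a = -1377$ ($a = 20996 - 22373 = -1377$)
$g{\left(u,Y \right)} = - \frac{25}{2}$ ($g{\left(u,Y \right)} = - \frac{\left(4 + \frac{Y}{Y}\right)^{2}}{2} = - \frac{\left(4 + 1\right)^{2}}{2} = - \frac{5^{2}}{2} = \left(- \frac{1}{2}\right) 25 = - \frac{25}{2}$)
$f = -514$ ($f = 4 \left(- 58 \left(- \frac{10}{-5}\right) - \frac{25}{2}\right) = 4 \left(- 58 \left(\left(-10\right) \left(- \frac{1}{5}\right)\right) - \frac{25}{2}\right) = 4 \left(\left(-58\right) 2 - \frac{25}{2}\right) = 4 \left(-116 - \frac{25}{2}\right) = 4 \left(- \frac{257}{2}\right) = -514$)
$a - f = -1377 - -514 = -1377 + 514 = -863$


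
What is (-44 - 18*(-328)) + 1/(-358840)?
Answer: 2102802399/358840 ≈ 5860.0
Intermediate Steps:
(-44 - 18*(-328)) + 1/(-358840) = (-44 + 5904) - 1/358840 = 5860 - 1/358840 = 2102802399/358840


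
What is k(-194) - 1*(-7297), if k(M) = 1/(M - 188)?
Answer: 2787453/382 ≈ 7297.0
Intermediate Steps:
k(M) = 1/(-188 + M)
k(-194) - 1*(-7297) = 1/(-188 - 194) - 1*(-7297) = 1/(-382) + 7297 = -1/382 + 7297 = 2787453/382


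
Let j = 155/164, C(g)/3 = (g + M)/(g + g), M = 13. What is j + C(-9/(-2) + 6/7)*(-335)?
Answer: -1411183/820 ≈ -1721.0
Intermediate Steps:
C(g) = 3*(13 + g)/(2*g) (C(g) = 3*((g + 13)/(g + g)) = 3*((13 + g)/((2*g))) = 3*((13 + g)*(1/(2*g))) = 3*((13 + g)/(2*g)) = 3*(13 + g)/(2*g))
j = 155/164 (j = 155*(1/164) = 155/164 ≈ 0.94512)
j + C(-9/(-2) + 6/7)*(-335) = 155/164 + (3*(13 + (-9/(-2) + 6/7))/(2*(-9/(-2) + 6/7)))*(-335) = 155/164 + (3*(13 + (-9*(-½) + 6*(⅐)))/(2*(-9*(-½) + 6*(⅐))))*(-335) = 155/164 + (3*(13 + (9/2 + 6/7))/(2*(9/2 + 6/7)))*(-335) = 155/164 + (3*(13 + 75/14)/(2*(75/14)))*(-335) = 155/164 + ((3/2)*(14/75)*(257/14))*(-335) = 155/164 + (257/50)*(-335) = 155/164 - 17219/10 = -1411183/820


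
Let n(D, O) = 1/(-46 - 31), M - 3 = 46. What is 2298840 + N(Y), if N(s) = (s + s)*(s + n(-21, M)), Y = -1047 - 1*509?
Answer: 549868736/77 ≈ 7.1412e+6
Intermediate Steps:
M = 49 (M = 3 + 46 = 49)
n(D, O) = -1/77 (n(D, O) = 1/(-77) = -1/77)
Y = -1556 (Y = -1047 - 509 = -1556)
N(s) = 2*s*(-1/77 + s) (N(s) = (s + s)*(s - 1/77) = (2*s)*(-1/77 + s) = 2*s*(-1/77 + s))
2298840 + N(Y) = 2298840 + (2/77)*(-1556)*(-1 + 77*(-1556)) = 2298840 + (2/77)*(-1556)*(-1 - 119812) = 2298840 + (2/77)*(-1556)*(-119813) = 2298840 + 372858056/77 = 549868736/77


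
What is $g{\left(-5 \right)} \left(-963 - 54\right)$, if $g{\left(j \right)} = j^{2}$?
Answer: $-25425$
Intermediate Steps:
$g{\left(-5 \right)} \left(-963 - 54\right) = \left(-5\right)^{2} \left(-963 - 54\right) = 25 \left(-1017\right) = -25425$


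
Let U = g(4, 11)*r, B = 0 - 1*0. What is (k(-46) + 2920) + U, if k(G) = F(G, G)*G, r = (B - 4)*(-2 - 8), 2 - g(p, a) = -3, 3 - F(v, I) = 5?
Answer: 3212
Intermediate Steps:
F(v, I) = -2 (F(v, I) = 3 - 1*5 = 3 - 5 = -2)
g(p, a) = 5 (g(p, a) = 2 - 1*(-3) = 2 + 3 = 5)
B = 0 (B = 0 + 0 = 0)
r = 40 (r = (0 - 4)*(-2 - 8) = -4*(-10) = 40)
U = 200 (U = 5*40 = 200)
k(G) = -2*G
(k(-46) + 2920) + U = (-2*(-46) + 2920) + 200 = (92 + 2920) + 200 = 3012 + 200 = 3212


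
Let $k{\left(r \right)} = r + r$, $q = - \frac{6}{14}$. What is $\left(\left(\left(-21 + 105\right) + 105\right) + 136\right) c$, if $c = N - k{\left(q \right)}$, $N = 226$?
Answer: $\frac{516100}{7} \approx 73729.0$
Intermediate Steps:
$q = - \frac{3}{7}$ ($q = \left(-6\right) \frac{1}{14} = - \frac{3}{7} \approx -0.42857$)
$k{\left(r \right)} = 2 r$
$c = \frac{1588}{7}$ ($c = 226 - 2 \left(- \frac{3}{7}\right) = 226 - - \frac{6}{7} = 226 + \frac{6}{7} = \frac{1588}{7} \approx 226.86$)
$\left(\left(\left(-21 + 105\right) + 105\right) + 136\right) c = \left(\left(\left(-21 + 105\right) + 105\right) + 136\right) \frac{1588}{7} = \left(\left(84 + 105\right) + 136\right) \frac{1588}{7} = \left(189 + 136\right) \frac{1588}{7} = 325 \cdot \frac{1588}{7} = \frac{516100}{7}$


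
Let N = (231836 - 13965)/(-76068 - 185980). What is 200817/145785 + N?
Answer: 6953789827/12734222560 ≈ 0.54607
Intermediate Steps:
N = -217871/262048 (N = 217871/(-262048) = 217871*(-1/262048) = -217871/262048 ≈ -0.83142)
200817/145785 + N = 200817/145785 - 217871/262048 = 200817*(1/145785) - 217871/262048 = 66939/48595 - 217871/262048 = 6953789827/12734222560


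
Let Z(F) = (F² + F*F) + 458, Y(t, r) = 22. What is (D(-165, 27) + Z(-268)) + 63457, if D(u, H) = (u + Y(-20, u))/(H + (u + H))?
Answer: 23039636/111 ≈ 2.0756e+5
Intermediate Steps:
Z(F) = 458 + 2*F² (Z(F) = (F² + F²) + 458 = 2*F² + 458 = 458 + 2*F²)
D(u, H) = (22 + u)/(u + 2*H) (D(u, H) = (u + 22)/(H + (u + H)) = (22 + u)/(H + (H + u)) = (22 + u)/(u + 2*H))
(D(-165, 27) + Z(-268)) + 63457 = ((22 - 165)/(-165 + 2*27) + (458 + 2*(-268)²)) + 63457 = (-143/(-165 + 54) + (458 + 2*71824)) + 63457 = (-143/(-111) + (458 + 143648)) + 63457 = (-1/111*(-143) + 144106) + 63457 = (143/111 + 144106) + 63457 = 15995909/111 + 63457 = 23039636/111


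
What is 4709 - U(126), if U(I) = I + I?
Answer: 4457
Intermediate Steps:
U(I) = 2*I
4709 - U(126) = 4709 - 2*126 = 4709 - 1*252 = 4709 - 252 = 4457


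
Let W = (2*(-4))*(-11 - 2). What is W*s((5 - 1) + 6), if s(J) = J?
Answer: 1040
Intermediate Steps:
W = 104 (W = -8*(-13) = 104)
W*s((5 - 1) + 6) = 104*((5 - 1) + 6) = 104*(4 + 6) = 104*10 = 1040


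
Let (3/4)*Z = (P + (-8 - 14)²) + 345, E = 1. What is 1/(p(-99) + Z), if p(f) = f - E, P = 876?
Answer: 3/6520 ≈ 0.00046012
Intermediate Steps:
Z = 6820/3 (Z = 4*((876 + (-8 - 14)²) + 345)/3 = 4*((876 + (-22)²) + 345)/3 = 4*((876 + 484) + 345)/3 = 4*(1360 + 345)/3 = (4/3)*1705 = 6820/3 ≈ 2273.3)
p(f) = -1 + f (p(f) = f - 1*1 = f - 1 = -1 + f)
1/(p(-99) + Z) = 1/((-1 - 99) + 6820/3) = 1/(-100 + 6820/3) = 1/(6520/3) = 3/6520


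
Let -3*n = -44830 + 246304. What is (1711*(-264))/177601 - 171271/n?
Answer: 82363639/11927327958 ≈ 0.0069055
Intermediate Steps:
n = -67158 (n = -(-44830 + 246304)/3 = -1/3*201474 = -67158)
(1711*(-264))/177601 - 171271/n = (1711*(-264))/177601 - 171271/(-67158) = -451704*1/177601 - 171271*(-1/67158) = -451704/177601 + 171271/67158 = 82363639/11927327958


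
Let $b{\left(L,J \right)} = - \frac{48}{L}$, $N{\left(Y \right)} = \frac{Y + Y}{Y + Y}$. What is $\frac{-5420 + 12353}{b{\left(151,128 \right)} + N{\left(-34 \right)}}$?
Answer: $\frac{1046883}{103} \approx 10164.0$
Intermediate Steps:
$N{\left(Y \right)} = 1$ ($N{\left(Y \right)} = \frac{2 Y}{2 Y} = 2 Y \frac{1}{2 Y} = 1$)
$\frac{-5420 + 12353}{b{\left(151,128 \right)} + N{\left(-34 \right)}} = \frac{-5420 + 12353}{- \frac{48}{151} + 1} = \frac{6933}{\left(-48\right) \frac{1}{151} + 1} = \frac{6933}{- \frac{48}{151} + 1} = \frac{6933}{\frac{103}{151}} = 6933 \cdot \frac{151}{103} = \frac{1046883}{103}$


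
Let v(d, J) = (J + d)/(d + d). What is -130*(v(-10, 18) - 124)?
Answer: 16172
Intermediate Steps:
v(d, J) = (J + d)/(2*d) (v(d, J) = (J + d)/((2*d)) = (J + d)*(1/(2*d)) = (J + d)/(2*d))
-130*(v(-10, 18) - 124) = -130*((1/2)*(18 - 10)/(-10) - 124) = -130*((1/2)*(-1/10)*8 - 124) = -130*(-2/5 - 124) = -130*(-622/5) = 16172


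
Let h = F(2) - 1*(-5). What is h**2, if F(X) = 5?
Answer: 100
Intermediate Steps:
h = 10 (h = 5 - 1*(-5) = 5 + 5 = 10)
h**2 = 10**2 = 100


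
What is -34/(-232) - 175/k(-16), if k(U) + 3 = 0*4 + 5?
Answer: -10133/116 ≈ -87.353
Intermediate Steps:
k(U) = 2 (k(U) = -3 + (0*4 + 5) = -3 + (0 + 5) = -3 + 5 = 2)
-34/(-232) - 175/k(-16) = -34/(-232) - 175/2 = -34*(-1/232) - 175*1/2 = 17/116 - 175/2 = -10133/116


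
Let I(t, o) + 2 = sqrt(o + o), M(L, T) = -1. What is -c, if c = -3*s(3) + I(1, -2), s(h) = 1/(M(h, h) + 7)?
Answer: 5/2 - 2*I ≈ 2.5 - 2.0*I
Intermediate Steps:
s(h) = 1/6 (s(h) = 1/(-1 + 7) = 1/6)
I(t, o) = -2 + sqrt(2)*sqrt(o) (I(t, o) = -2 + sqrt(o + o) = -2 + sqrt(2*o) = -2 + sqrt(2)*sqrt(o))
c = -5/2 + 2*I (c = -3*1/6 + (-2 + sqrt(2)*sqrt(-2)) = -1/2 + (-2 + sqrt(2)*(I*sqrt(2))) = -1/2 + (-2 + 2*I) = -5/2 + 2*I ≈ -2.5 + 2.0*I)
-c = -(-5/2 + 2*I) = 5/2 - 2*I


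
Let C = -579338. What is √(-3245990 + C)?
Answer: 4*I*√239083 ≈ 1955.8*I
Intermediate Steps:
√(-3245990 + C) = √(-3245990 - 579338) = √(-3825328) = 4*I*√239083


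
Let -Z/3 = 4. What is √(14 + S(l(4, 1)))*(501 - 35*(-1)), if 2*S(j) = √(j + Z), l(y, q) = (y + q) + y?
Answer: 268*√(56 + 2*I*√3) ≈ 2006.5 + 62.0*I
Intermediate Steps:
Z = -12 (Z = -3*4 = -12)
l(y, q) = q + 2*y (l(y, q) = (q + y) + y = q + 2*y)
S(j) = √(-12 + j)/2 (S(j) = √(j - 12)/2 = √(-12 + j)/2)
√(14 + S(l(4, 1)))*(501 - 35*(-1)) = √(14 + √(-12 + (1 + 2*4))/2)*(501 - 35*(-1)) = √(14 + √(-12 + (1 + 8))/2)*(501 + 35) = √(14 + √(-12 + 9)/2)*536 = √(14 + √(-3)/2)*536 = √(14 + (I*√3)/2)*536 = √(14 + I*√3/2)*536 = 536*√(14 + I*√3/2)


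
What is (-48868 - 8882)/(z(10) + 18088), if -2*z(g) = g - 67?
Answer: -115500/36233 ≈ -3.1877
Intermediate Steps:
z(g) = 67/2 - g/2 (z(g) = -(g - 67)/2 = -(-67 + g)/2 = 67/2 - g/2)
(-48868 - 8882)/(z(10) + 18088) = (-48868 - 8882)/((67/2 - 1/2*10) + 18088) = -57750/((67/2 - 5) + 18088) = -57750/(57/2 + 18088) = -57750/36233/2 = -57750*2/36233 = -115500/36233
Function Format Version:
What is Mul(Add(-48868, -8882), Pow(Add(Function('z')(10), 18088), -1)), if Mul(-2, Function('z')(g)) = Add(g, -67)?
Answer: Rational(-115500, 36233) ≈ -3.1877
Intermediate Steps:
Function('z')(g) = Add(Rational(67, 2), Mul(Rational(-1, 2), g)) (Function('z')(g) = Mul(Rational(-1, 2), Add(g, -67)) = Mul(Rational(-1, 2), Add(-67, g)) = Add(Rational(67, 2), Mul(Rational(-1, 2), g)))
Mul(Add(-48868, -8882), Pow(Add(Function('z')(10), 18088), -1)) = Mul(Add(-48868, -8882), Pow(Add(Add(Rational(67, 2), Mul(Rational(-1, 2), 10)), 18088), -1)) = Mul(-57750, Pow(Add(Add(Rational(67, 2), -5), 18088), -1)) = Mul(-57750, Pow(Add(Rational(57, 2), 18088), -1)) = Mul(-57750, Pow(Rational(36233, 2), -1)) = Mul(-57750, Rational(2, 36233)) = Rational(-115500, 36233)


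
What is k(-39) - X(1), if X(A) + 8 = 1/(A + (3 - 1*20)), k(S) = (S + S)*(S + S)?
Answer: 97473/16 ≈ 6092.1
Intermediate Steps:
k(S) = 4*S**2 (k(S) = (2*S)*(2*S) = 4*S**2)
X(A) = -8 + 1/(-17 + A) (X(A) = -8 + 1/(A + (3 - 1*20)) = -8 + 1/(A + (3 - 20)) = -8 + 1/(A - 17) = -8 + 1/(-17 + A))
k(-39) - X(1) = 4*(-39)**2 - (137 - 8*1)/(-17 + 1) = 4*1521 - (137 - 8)/(-16) = 6084 - (-1)*129/16 = 6084 - 1*(-129/16) = 6084 + 129/16 = 97473/16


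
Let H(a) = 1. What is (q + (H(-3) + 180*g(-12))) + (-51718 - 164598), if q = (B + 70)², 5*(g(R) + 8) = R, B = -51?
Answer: -217826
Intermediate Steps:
g(R) = -8 + R/5
q = 361 (q = (-51 + 70)² = 19² = 361)
(q + (H(-3) + 180*g(-12))) + (-51718 - 164598) = (361 + (1 + 180*(-8 + (⅕)*(-12)))) + (-51718 - 164598) = (361 + (1 + 180*(-8 - 12/5))) - 216316 = (361 + (1 + 180*(-52/5))) - 216316 = (361 + (1 - 1872)) - 216316 = (361 - 1871) - 216316 = -1510 - 216316 = -217826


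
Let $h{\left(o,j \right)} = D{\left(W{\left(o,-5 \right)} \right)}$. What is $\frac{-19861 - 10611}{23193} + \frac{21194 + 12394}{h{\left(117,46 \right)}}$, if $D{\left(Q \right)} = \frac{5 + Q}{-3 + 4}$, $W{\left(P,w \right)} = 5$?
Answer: $\frac{389350882}{115965} \approx 3357.5$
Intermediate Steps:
$D{\left(Q \right)} = 5 + Q$ ($D{\left(Q \right)} = \frac{5 + Q}{1} = \left(5 + Q\right) 1 = 5 + Q$)
$h{\left(o,j \right)} = 10$ ($h{\left(o,j \right)} = 5 + 5 = 10$)
$\frac{-19861 - 10611}{23193} + \frac{21194 + 12394}{h{\left(117,46 \right)}} = \frac{-19861 - 10611}{23193} + \frac{21194 + 12394}{10} = \left(-30472\right) \frac{1}{23193} + 33588 \cdot \frac{1}{10} = - \frac{30472}{23193} + \frac{16794}{5} = \frac{389350882}{115965}$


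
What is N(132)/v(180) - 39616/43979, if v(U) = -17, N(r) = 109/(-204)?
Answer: -7799681/8971716 ≈ -0.86936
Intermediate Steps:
N(r) = -109/204 (N(r) = 109*(-1/204) = -109/204)
N(132)/v(180) - 39616/43979 = -109/204/(-17) - 39616/43979 = -109/204*(-1/17) - 39616*1/43979 = 109/3468 - 39616/43979 = -7799681/8971716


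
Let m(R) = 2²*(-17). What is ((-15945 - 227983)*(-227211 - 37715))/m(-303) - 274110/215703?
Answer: -1161612233441422/1222317 ≈ -9.5034e+8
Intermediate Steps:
m(R) = -68 (m(R) = 4*(-17) = -68)
((-15945 - 227983)*(-227211 - 37715))/m(-303) - 274110/215703 = ((-15945 - 227983)*(-227211 - 37715))/(-68) - 274110/215703 = -243928*(-264926)*(-1/68) - 274110*1/215703 = 64622869328*(-1/68) - 91370/71901 = -16155717332/17 - 91370/71901 = -1161612233441422/1222317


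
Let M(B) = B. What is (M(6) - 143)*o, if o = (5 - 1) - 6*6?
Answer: 4384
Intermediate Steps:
o = -32 (o = 4 - 36 = -32)
(M(6) - 143)*o = (6 - 143)*(-32) = -137*(-32) = 4384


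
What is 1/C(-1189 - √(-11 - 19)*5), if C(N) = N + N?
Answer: I/(2*(-1189*I + 5*√30)) ≈ -0.0004203 + 9.6807e-6*I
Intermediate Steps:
C(N) = 2*N
1/C(-1189 - √(-11 - 19)*5) = 1/(2*(-1189 - √(-11 - 19)*5)) = 1/(2*(-1189 - √(-30)*5)) = 1/(2*(-1189 - I*√30*5)) = 1/(2*(-1189 - 5*I*√30)) = 1/(-2378 - 10*I*√30)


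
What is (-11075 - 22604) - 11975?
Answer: -45654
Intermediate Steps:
(-11075 - 22604) - 11975 = -33679 - 11975 = -45654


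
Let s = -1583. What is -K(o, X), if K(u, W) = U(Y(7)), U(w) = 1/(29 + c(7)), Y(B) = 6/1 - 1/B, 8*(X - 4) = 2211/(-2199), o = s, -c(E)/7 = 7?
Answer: 1/20 ≈ 0.050000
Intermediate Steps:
c(E) = -49 (c(E) = -7*7 = -49)
o = -1583
X = 22719/5864 (X = 4 + (2211/(-2199))/8 = 4 + (2211*(-1/2199))/8 = 4 + (⅛)*(-737/733) = 4 - 737/5864 = 22719/5864 ≈ 3.8743)
Y(B) = 6 - 1/B (Y(B) = 6*1 - 1/B = 6 - 1/B)
U(w) = -1/20 (U(w) = 1/(29 - 49) = 1/(-20) = -1/20)
K(u, W) = -1/20
-K(o, X) = -1*(-1/20) = 1/20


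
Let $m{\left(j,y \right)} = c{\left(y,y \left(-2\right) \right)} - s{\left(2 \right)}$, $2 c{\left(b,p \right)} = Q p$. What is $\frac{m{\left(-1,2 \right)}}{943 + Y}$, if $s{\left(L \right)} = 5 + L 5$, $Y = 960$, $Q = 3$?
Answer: $- \frac{21}{1903} \approx -0.011035$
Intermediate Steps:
$c{\left(b,p \right)} = \frac{3 p}{2}$
$s{\left(L \right)} = 5 + 5 L$
$m{\left(j,y \right)} = -15 - 3 y$ ($m{\left(j,y \right)} = \frac{3 y \left(-2\right)}{2} - \left(5 + 5 \cdot 2\right) = \frac{3 \left(- 2 y\right)}{2} - \left(5 + 10\right) = - 3 y - 15 = -15 - 3 y$)
$\frac{m{\left(-1,2 \right)}}{943 + Y} = \frac{-15 - 6}{943 + 960} = \frac{-15 - 6}{1903} = \frac{1}{1903} \left(-21\right) = - \frac{21}{1903}$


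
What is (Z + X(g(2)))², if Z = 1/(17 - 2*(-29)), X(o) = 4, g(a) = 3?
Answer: 90601/5625 ≈ 16.107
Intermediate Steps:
Z = 1/75 (Z = 1/(17 + 58) = 1/75 ≈ 0.013333)
(Z + X(g(2)))² = (1/75 + 4)² = (301/75)² = 90601/5625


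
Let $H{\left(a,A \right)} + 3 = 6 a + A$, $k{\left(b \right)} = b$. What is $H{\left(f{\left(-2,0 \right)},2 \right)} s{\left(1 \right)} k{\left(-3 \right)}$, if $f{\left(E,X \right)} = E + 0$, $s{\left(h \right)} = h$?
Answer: $39$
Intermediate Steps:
$f{\left(E,X \right)} = E$
$H{\left(a,A \right)} = -3 + A + 6 a$ ($H{\left(a,A \right)} = -3 + \left(6 a + A\right) = -3 + \left(A + 6 a\right) = -3 + A + 6 a$)
$H{\left(f{\left(-2,0 \right)},2 \right)} s{\left(1 \right)} k{\left(-3 \right)} = \left(-3 + 2 + 6 \left(-2\right)\right) 1 \left(-3\right) = \left(-3 + 2 - 12\right) 1 \left(-3\right) = \left(-13\right) 1 \left(-3\right) = \left(-13\right) \left(-3\right) = 39$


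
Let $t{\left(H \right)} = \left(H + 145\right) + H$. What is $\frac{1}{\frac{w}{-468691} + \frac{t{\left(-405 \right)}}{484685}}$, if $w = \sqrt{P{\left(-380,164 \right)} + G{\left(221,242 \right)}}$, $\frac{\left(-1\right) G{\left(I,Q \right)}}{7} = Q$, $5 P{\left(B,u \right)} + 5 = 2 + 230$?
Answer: $- \frac{14160691078627318505}{19506281687897512} + \frac{4404187137832579 i \sqrt{41215}}{19506281687897512} \approx -725.96 + 45.837 i$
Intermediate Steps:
$P{\left(B,u \right)} = \frac{227}{5}$ ($P{\left(B,u \right)} = -1 + \frac{2 + 230}{5} = -1 + \frac{1}{5} \cdot 232 = -1 + \frac{232}{5} = \frac{227}{5}$)
$G{\left(I,Q \right)} = - 7 Q$
$w = \frac{i \sqrt{41215}}{5}$ ($w = \sqrt{\frac{227}{5} - 1694} = \sqrt{- \frac{8243}{5}} = \frac{i \sqrt{41215}}{5} \approx 40.603 i$)
$t{\left(H \right)} = 145 + 2 H$ ($t{\left(H \right)} = \left(145 + H\right) + H = 145 + 2 H$)
$\frac{1}{\frac{w}{-468691} + \frac{t{\left(-405 \right)}}{484685}} = \frac{1}{\frac{\frac{1}{5} i \sqrt{41215}}{-468691} + \frac{145 + 2 \left(-405\right)}{484685}} = \frac{1}{\frac{i \sqrt{41215}}{5} \left(- \frac{1}{468691}\right) + \left(145 - 810\right) \frac{1}{484685}} = \frac{1}{- \frac{i \sqrt{41215}}{2343455} - \frac{133}{96937}} = \frac{1}{- \frac{133}{96937} - \frac{i \sqrt{41215}}{2343455}}$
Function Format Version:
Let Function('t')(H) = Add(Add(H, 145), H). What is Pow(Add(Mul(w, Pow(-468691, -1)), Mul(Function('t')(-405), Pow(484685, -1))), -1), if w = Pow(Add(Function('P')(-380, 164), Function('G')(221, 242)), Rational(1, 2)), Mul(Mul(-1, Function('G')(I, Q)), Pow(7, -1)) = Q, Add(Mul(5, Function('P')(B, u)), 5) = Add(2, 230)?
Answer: Add(Rational(-14160691078627318505, 19506281687897512), Mul(Rational(4404187137832579, 19506281687897512), I, Pow(41215, Rational(1, 2)))) ≈ Add(-725.96, Mul(45.837, I))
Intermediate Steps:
Function('P')(B, u) = Rational(227, 5) (Function('P')(B, u) = Add(-1, Mul(Rational(1, 5), Add(2, 230))) = Add(-1, Mul(Rational(1, 5), 232)) = Add(-1, Rational(232, 5)) = Rational(227, 5))
Function('G')(I, Q) = Mul(-7, Q)
w = Mul(Rational(1, 5), I, Pow(41215, Rational(1, 2))) (w = Pow(Add(Rational(227, 5), Mul(-7, 242)), Rational(1, 2)) = Pow(Add(Rational(227, 5), -1694), Rational(1, 2)) = Pow(Rational(-8243, 5), Rational(1, 2)) = Mul(Rational(1, 5), I, Pow(41215, Rational(1, 2))) ≈ Mul(40.603, I))
Function('t')(H) = Add(145, Mul(2, H)) (Function('t')(H) = Add(Add(145, H), H) = Add(145, Mul(2, H)))
Pow(Add(Mul(w, Pow(-468691, -1)), Mul(Function('t')(-405), Pow(484685, -1))), -1) = Pow(Add(Mul(Mul(Rational(1, 5), I, Pow(41215, Rational(1, 2))), Pow(-468691, -1)), Mul(Add(145, Mul(2, -405)), Pow(484685, -1))), -1) = Pow(Add(Mul(Mul(Rational(1, 5), I, Pow(41215, Rational(1, 2))), Rational(-1, 468691)), Mul(Add(145, -810), Rational(1, 484685))), -1) = Pow(Add(Mul(Rational(-1, 2343455), I, Pow(41215, Rational(1, 2))), Mul(-665, Rational(1, 484685))), -1) = Pow(Add(Mul(Rational(-1, 2343455), I, Pow(41215, Rational(1, 2))), Rational(-133, 96937)), -1) = Pow(Add(Rational(-133, 96937), Mul(Rational(-1, 2343455), I, Pow(41215, Rational(1, 2)))), -1)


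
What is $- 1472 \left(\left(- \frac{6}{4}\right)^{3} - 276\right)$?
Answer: $411240$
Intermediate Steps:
$- 1472 \left(\left(- \frac{6}{4}\right)^{3} - 276\right) = - 1472 \left(\left(\left(-6\right) \frac{1}{4}\right)^{3} - 276\right) = - 1472 \left(\left(- \frac{3}{2}\right)^{3} - 276\right) = - 1472 \left(- \frac{27}{8} - 276\right) = \left(-1472\right) \left(- \frac{2235}{8}\right) = 411240$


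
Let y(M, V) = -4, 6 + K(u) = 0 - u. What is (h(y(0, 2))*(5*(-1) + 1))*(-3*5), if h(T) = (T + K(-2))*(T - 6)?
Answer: 4800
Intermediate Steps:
K(u) = -6 - u (K(u) = -6 + (0 - u) = -6 - u)
h(T) = (-6 + T)*(-4 + T) (h(T) = (T + (-6 - 1*(-2)))*(T - 6) = (T + (-6 + 2))*(-6 + T) = (T - 4)*(-6 + T) = (-4 + T)*(-6 + T) = (-6 + T)*(-4 + T))
(h(y(0, 2))*(5*(-1) + 1))*(-3*5) = ((24 + (-4)**2 - 10*(-4))*(5*(-1) + 1))*(-3*5) = ((24 + 16 + 40)*(-5 + 1))*(-15) = (80*(-4))*(-15) = -320*(-15) = 4800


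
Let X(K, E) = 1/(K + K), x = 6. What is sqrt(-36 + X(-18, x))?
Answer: I*sqrt(1297)/6 ≈ 6.0023*I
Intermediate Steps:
X(K, E) = 1/(2*K)
sqrt(-36 + X(-18, x)) = sqrt(-36 + (1/2)/(-18)) = sqrt(-36 + (1/2)*(-1/18)) = sqrt(-36 - 1/36) = sqrt(-1297/36) = I*sqrt(1297)/6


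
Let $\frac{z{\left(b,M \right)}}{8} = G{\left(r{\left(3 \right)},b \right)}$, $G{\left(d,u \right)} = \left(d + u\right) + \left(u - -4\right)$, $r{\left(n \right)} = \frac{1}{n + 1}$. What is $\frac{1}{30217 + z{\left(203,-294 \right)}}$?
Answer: $\frac{1}{33499} \approx 2.9852 \cdot 10^{-5}$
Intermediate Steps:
$r{\left(n \right)} = \frac{1}{1 + n}$
$G{\left(d,u \right)} = 4 + d + 2 u$ ($G{\left(d,u \right)} = \left(d + u\right) + \left(u + 4\right) = \left(d + u\right) + \left(4 + u\right) = 4 + d + 2 u$)
$z{\left(b,M \right)} = 34 + 16 b$ ($z{\left(b,M \right)} = 8 \left(4 + \frac{1}{1 + 3} + 2 b\right) = 8 \left(4 + \frac{1}{4} + 2 b\right) = 8 \left(\frac{17}{4} + 2 b\right) = 34 + 16 b$)
$\frac{1}{30217 + z{\left(203,-294 \right)}} = \frac{1}{30217 + \left(34 + 16 \cdot 203\right)} = \frac{1}{30217 + \left(34 + 3248\right)} = \frac{1}{30217 + 3282} = \frac{1}{33499}$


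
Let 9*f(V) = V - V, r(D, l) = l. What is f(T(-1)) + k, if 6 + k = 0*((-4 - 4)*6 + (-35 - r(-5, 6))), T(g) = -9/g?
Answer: -6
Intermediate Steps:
f(V) = 0 (f(V) = (V - V)/9 = (⅑)*0 = 0)
k = -6 (k = -6 + 0*((-4 - 4)*6 + (-35 - 1*6)) = -6 + 0*(-8*6 + (-35 - 6)) = -6 + 0*(-48 - 41) = -6 + 0*(-89) = -6 + 0 = -6)
f(T(-1)) + k = 0 - 6 = -6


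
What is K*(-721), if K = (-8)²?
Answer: -46144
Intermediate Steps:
K = 64
K*(-721) = 64*(-721) = -46144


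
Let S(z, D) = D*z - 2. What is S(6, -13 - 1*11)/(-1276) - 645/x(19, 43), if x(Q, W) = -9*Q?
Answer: 141331/36366 ≈ 3.8863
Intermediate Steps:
S(z, D) = -2 + D*z
S(6, -13 - 1*11)/(-1276) - 645/x(19, 43) = (-2 + (-13 - 1*11)*6)/(-1276) - 645/((-9*19)) = (-2 + (-13 - 11)*6)*(-1/1276) - 645/(-171) = (-2 - 24*6)*(-1/1276) - 645*(-1/171) = (-2 - 144)*(-1/1276) + 215/57 = -146*(-1/1276) + 215/57 = 73/638 + 215/57 = 141331/36366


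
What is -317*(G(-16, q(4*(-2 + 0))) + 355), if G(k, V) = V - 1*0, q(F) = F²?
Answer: -132823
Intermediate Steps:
G(k, V) = V (G(k, V) = V + 0 = V)
-317*(G(-16, q(4*(-2 + 0))) + 355) = -317*((4*(-2 + 0))² + 355) = -317*((4*(-2))² + 355) = -317*((-8)² + 355) = -317*(64 + 355) = -317*419 = -132823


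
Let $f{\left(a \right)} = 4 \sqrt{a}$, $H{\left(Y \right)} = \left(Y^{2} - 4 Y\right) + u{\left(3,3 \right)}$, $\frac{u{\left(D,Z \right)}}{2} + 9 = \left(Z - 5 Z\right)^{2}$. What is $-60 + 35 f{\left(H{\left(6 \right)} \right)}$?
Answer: $-60 + 140 \sqrt{282} \approx 2291.0$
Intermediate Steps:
$u{\left(D,Z \right)} = -18 + 32 Z^{2}$ ($u{\left(D,Z \right)} = -18 + 2 \left(Z - 5 Z\right)^{2} = -18 + 2 \left(- 4 Z\right)^{2} = -18 + 2 \cdot 16 Z^{2} = -18 + 32 Z^{2}$)
$H{\left(Y \right)} = 270 + Y^{2} - 4 Y$ ($H{\left(Y \right)} = \left(Y^{2} - 4 Y\right) - \left(18 - 32 \cdot 3^{2}\right) = \left(Y^{2} - 4 Y\right) + \left(-18 + 32 \cdot 9\right) = \left(Y^{2} - 4 Y\right) + \left(-18 + 288\right) = \left(Y^{2} - 4 Y\right) + 270 = 270 + Y^{2} - 4 Y$)
$-60 + 35 f{\left(H{\left(6 \right)} \right)} = -60 + 35 \cdot 4 \sqrt{270 + 6^{2} - 24} = -60 + 35 \cdot 4 \sqrt{270 + 36 - 24} = -60 + 35 \cdot 4 \sqrt{282} = -60 + 140 \sqrt{282}$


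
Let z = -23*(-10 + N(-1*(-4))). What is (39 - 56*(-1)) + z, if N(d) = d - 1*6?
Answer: 371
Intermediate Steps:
N(d) = -6 + d (N(d) = d - 6 = -6 + d)
z = 276 (z = -23*(-10 + (-6 - 1*(-4))) = -23*(-10 + (-6 + 4)) = -23*(-10 - 2) = -23*(-12) = 276)
(39 - 56*(-1)) + z = (39 - 56*(-1)) + 276 = (39 + 56) + 276 = 95 + 276 = 371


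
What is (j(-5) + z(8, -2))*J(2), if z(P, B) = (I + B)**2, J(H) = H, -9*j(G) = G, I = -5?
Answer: 892/9 ≈ 99.111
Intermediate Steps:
j(G) = -G/9
z(P, B) = (-5 + B)**2
(j(-5) + z(8, -2))*J(2) = (-1/9*(-5) + (-5 - 2)**2)*2 = (5/9 + (-7)**2)*2 = (5/9 + 49)*2 = (446/9)*2 = 892/9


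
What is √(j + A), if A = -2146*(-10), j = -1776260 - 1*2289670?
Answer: I*√4044470 ≈ 2011.1*I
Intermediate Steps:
j = -4065930 (j = -1776260 - 2289670 = -4065930)
A = 21460
√(j + A) = √(-4065930 + 21460) = √(-4044470) = I*√4044470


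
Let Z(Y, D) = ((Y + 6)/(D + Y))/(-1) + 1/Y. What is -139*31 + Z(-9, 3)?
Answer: -77573/18 ≈ -4309.6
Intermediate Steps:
Z(Y, D) = 1/Y - (6 + Y)/(D + Y) (Z(Y, D) = ((6 + Y)/(D + Y))*(-1) + 1/Y = -(6 + Y)/(D + Y) + 1/Y = 1/Y - (6 + Y)/(D + Y))
-139*31 + Z(-9, 3) = -139*31 + (3 - 1*(-9)² - 5*(-9))/((-9)*(3 - 9)) = -4309 - ⅑*(3 - 1*81 + 45)/(-6) = -4309 - ⅑*(-⅙)*(3 - 81 + 45) = -4309 - ⅑*(-⅙)*(-33) = -4309 - 11/18 = -77573/18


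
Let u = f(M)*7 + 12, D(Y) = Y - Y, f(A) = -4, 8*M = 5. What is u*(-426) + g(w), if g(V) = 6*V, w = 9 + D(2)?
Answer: 6870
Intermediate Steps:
M = 5/8 (M = (⅛)*5 = 5/8 ≈ 0.62500)
D(Y) = 0
u = -16 (u = -4*7 + 12 = -28 + 12 = -16)
w = 9 (w = 9 + 0 = 9)
u*(-426) + g(w) = -16*(-426) + 6*9 = 6816 + 54 = 6870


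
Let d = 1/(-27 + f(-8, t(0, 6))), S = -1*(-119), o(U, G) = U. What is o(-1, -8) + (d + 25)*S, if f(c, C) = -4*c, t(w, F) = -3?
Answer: 14989/5 ≈ 2997.8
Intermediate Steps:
S = 119
d = ⅕ (d = 1/(-27 - 4*(-8)) = 1/(-27 + 32) = 1/5 = ⅕ ≈ 0.20000)
o(-1, -8) + (d + 25)*S = -1 + (⅕ + 25)*119 = -1 + (126/5)*119 = -1 + 14994/5 = 14989/5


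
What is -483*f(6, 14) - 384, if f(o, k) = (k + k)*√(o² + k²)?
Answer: -384 - 27048*√58 ≈ -2.0638e+5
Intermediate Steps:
f(o, k) = 2*k*√(k² + o²) (f(o, k) = (2*k)*√(k² + o²) = 2*k*√(k² + o²))
-483*f(6, 14) - 384 = -966*14*√(14² + 6²) - 384 = -966*14*√(196 + 36) - 384 = -966*14*√232 - 384 = -966*14*2*√58 - 384 = -27048*√58 - 384 = -384 - 27048*√58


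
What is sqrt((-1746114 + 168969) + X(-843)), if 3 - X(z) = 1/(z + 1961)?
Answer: I*sqrt(1971307638326)/1118 ≈ 1255.8*I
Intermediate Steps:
X(z) = 3 - 1/(1961 + z) (X(z) = 3 - 1/(z + 1961) = 3 - 1/(1961 + z))
sqrt((-1746114 + 168969) + X(-843)) = sqrt((-1746114 + 168969) + (5882 + 3*(-843))/(1961 - 843)) = sqrt(-1577145 + (5882 - 2529)/1118) = sqrt(-1577145 + (1/1118)*3353) = sqrt(-1577145 + 3353/1118) = sqrt(-1763244757/1118) = I*sqrt(1971307638326)/1118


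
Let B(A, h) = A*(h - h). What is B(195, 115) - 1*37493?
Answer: -37493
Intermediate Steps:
B(A, h) = 0 (B(A, h) = A*0 = 0)
B(195, 115) - 1*37493 = 0 - 1*37493 = 0 - 37493 = -37493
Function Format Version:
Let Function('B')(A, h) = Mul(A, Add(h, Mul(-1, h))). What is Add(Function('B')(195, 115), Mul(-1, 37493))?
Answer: -37493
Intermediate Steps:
Function('B')(A, h) = 0 (Function('B')(A, h) = Mul(A, 0) = 0)
Add(Function('B')(195, 115), Mul(-1, 37493)) = Add(0, Mul(-1, 37493)) = Add(0, -37493) = -37493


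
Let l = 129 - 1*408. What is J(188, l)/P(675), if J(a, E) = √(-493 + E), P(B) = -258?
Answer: -I*√193/129 ≈ -0.10769*I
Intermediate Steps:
l = -279 (l = 129 - 408 = -279)
J(188, l)/P(675) = √(-493 - 279)/(-258) = √(-772)*(-1/258) = (2*I*√193)*(-1/258) = -I*√193/129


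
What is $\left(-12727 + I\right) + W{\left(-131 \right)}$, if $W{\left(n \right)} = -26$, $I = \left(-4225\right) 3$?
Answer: $-25428$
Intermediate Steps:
$I = -12675$
$\left(-12727 + I\right) + W{\left(-131 \right)} = \left(-12727 - 12675\right) - 26 = -25402 - 26 = -25428$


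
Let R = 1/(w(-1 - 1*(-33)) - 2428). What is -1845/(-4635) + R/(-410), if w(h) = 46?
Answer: 40041523/100591860 ≈ 0.39806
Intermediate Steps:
R = -1/2382 (R = 1/(46 - 2428) = 1/(-2382) = -1/2382 ≈ -0.00041982)
-1845/(-4635) + R/(-410) = -1845/(-4635) - 1/2382/(-410) = -1845*(-1/4635) - 1/2382*(-1/410) = 41/103 + 1/976620 = 40041523/100591860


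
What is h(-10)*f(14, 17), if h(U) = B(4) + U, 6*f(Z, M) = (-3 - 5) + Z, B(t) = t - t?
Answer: -10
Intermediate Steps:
B(t) = 0
f(Z, M) = -4/3 + Z/6 (f(Z, M) = ((-3 - 5) + Z)/6 = (-8 + Z)/6 = -4/3 + Z/6)
h(U) = U (h(U) = 0 + U = U)
h(-10)*f(14, 17) = -10*(-4/3 + (1/6)*14) = -10*(-4/3 + 7/3) = -10*1 = -10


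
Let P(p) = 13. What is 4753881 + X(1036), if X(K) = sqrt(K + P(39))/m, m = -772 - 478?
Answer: 4753881 - sqrt(1049)/1250 ≈ 4.7539e+6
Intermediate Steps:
m = -1250
X(K) = -sqrt(13 + K)/1250 (X(K) = sqrt(K + 13)/(-1250) = sqrt(13 + K)*(-1/1250) = -sqrt(13 + K)/1250)
4753881 + X(1036) = 4753881 - sqrt(13 + 1036)/1250 = 4753881 - sqrt(1049)/1250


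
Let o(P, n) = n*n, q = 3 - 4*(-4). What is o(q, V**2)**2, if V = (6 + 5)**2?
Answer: 45949729863572161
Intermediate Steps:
V = 121 (V = 11**2 = 121)
q = 19 (q = 3 + 16 = 19)
o(P, n) = n**2
o(q, V**2)**2 = ((121**2)**2)**2 = (14641**2)**2 = 214358881**2 = 45949729863572161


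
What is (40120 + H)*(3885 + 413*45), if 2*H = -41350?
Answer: 436929150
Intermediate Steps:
H = -20675 (H = (½)*(-41350) = -20675)
(40120 + H)*(3885 + 413*45) = (40120 - 20675)*(3885 + 413*45) = 19445*(3885 + 18585) = 19445*22470 = 436929150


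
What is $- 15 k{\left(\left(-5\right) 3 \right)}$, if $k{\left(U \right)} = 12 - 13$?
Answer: $15$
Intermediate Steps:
$k{\left(U \right)} = -1$ ($k{\left(U \right)} = 12 - 13 = -1$)
$- 15 k{\left(\left(-5\right) 3 \right)} = \left(-15\right) \left(-1\right) = 15$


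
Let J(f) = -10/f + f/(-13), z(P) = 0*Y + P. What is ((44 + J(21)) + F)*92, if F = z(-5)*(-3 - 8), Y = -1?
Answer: 2433952/273 ≈ 8915.6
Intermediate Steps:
z(P) = P (z(P) = 0*(-1) + P = 0 + P = P)
J(f) = -10/f - f/13 (J(f) = -10/f + f*(-1/13) = -10/f - f/13)
F = 55 (F = -5*(-3 - 8) = -5*(-11) = 55)
((44 + J(21)) + F)*92 = ((44 + (-10/21 - 1/13*21)) + 55)*92 = ((44 + (-10*1/21 - 21/13)) + 55)*92 = ((44 + (-10/21 - 21/13)) + 55)*92 = ((44 - 571/273) + 55)*92 = (11441/273 + 55)*92 = (26456/273)*92 = 2433952/273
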